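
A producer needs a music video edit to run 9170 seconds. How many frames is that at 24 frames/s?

Frames = 9170 × 24 = 220080.

220080 frames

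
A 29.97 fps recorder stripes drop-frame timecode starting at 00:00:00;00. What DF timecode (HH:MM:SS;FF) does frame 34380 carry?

Ten DF minutes hold 17982 frames, so frame 34380 lies in block 1 (frames 17982–35963) with 16398 frames into that block.
The block's first minute is 1800 frames and the rest 1798 each; 16398 frames reaches minute 9, so 1 × 18 + 9 × 2 = 36 labels have been skipped so far.
Adding those back, label number 34380 + 36 = 34416 at 30 labels/s is 1147 s + 6 f = 0 h 19 min 7 s frame 6, i.e. 00:19:07;06.

00:19:07;06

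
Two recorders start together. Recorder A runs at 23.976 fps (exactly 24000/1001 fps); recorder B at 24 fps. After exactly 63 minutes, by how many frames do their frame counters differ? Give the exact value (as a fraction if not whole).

63 min = 3780 s.
A emits 24000/1001 × 3780 = 12960000/143 frames; B emits 24 × 3780 = 90720.
Difference = 12960/143 frames (≈ 90.6294); B is ahead of A.

12960/143 frames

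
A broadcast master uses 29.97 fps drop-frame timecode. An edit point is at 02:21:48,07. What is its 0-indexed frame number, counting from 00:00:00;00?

Complete 10-minute blocks: 14, each 17982 frames → 251748.
Remaining 1 whole minute in the current block: 1800 + 0 × 1798 = 1800 frames.
Within the current minute: 48 × 30 + 7 − 2 = 1445 (labels ;00/;01 skipped at this minute). Total = 251748 + 1800 + 1445 = 254993.

254993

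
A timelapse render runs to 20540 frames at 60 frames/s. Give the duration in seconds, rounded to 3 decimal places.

342.333 seconds

Running time = 20540 × 1/60 = 1027/3 s ≈ 342.333 s.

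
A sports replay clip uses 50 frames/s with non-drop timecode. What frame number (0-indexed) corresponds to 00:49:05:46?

Total seconds to the label: (0 × 3600 + 49 × 60 + 5) = 2945.
Frame index = 2945 × 50 + 46 = 147296.

frame 147296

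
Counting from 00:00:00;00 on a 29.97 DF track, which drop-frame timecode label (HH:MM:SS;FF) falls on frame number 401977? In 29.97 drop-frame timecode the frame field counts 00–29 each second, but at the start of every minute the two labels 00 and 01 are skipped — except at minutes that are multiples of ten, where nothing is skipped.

Each 10-minute DF block holds 10 × 60 × 30 − 9 × 2 = 17982 frames. 401977 ÷ 17982 → 22 full blocks, remainder 6373.
Within the partial block the first minute is 1800 frames and each further minute 1798, so 3 further minute boundaries passed. Total skipped labels = 18 × 22 + 2 × 3 = 402.
Non-drop label index = 401977 + 402 = 402379; at 30 labels/s that is 03:43:32:19, i.e. DF 03:43:32;19.

03:43:32;19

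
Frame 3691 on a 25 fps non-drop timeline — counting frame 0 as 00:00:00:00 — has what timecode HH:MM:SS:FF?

00:02:27:16

3691 ÷ 25 = 147 full seconds, remainder 16 frames.
147 s = 0 h 2 min 27 s.
Timecode: 00:02:27:16.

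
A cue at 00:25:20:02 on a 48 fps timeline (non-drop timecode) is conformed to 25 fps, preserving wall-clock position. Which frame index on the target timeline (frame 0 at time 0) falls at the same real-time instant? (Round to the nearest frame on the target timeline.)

frame 38001

Source frame index: (0×3600 + 25×60 + 20) × 48 + 2 = 72962.
Real time: 72962 / (48) = 36481/24 s.
Target frame: (36481/24) × (25) = 912025/24 ≈ 38001.042 → 38001.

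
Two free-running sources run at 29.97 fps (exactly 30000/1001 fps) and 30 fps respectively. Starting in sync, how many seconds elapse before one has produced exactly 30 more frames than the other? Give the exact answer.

1001 seconds

The gap grows by |30 − 30000/1001| = 30/1001 frames per second.
Time for a 30-frame gap: 30 ÷ (30/1001) = 1001 s.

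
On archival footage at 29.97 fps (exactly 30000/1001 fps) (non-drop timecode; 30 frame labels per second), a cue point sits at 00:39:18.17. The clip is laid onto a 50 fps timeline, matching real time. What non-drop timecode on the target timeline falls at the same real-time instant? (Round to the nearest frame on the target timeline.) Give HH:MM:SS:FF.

00:39:20:46

Source frame index: (0×3600 + 39×60 + 18) × 30 + 17 = 70757.
Real time: 70757 / (30000/1001) = 70827757/30000 s.
Target frame: (70827757/30000) × (50) = 70827757/600 ≈ 118046.262 → 118046.
At 50 labels/s: frame 118046 → 00:39:20:46.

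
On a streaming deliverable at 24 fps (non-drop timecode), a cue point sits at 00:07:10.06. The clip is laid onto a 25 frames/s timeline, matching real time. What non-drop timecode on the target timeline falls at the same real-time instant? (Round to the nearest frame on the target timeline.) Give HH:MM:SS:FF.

00:07:10:06

Source frame index: (0×3600 + 7×60 + 10) × 24 + 6 = 10326.
Real time: 10326 / (24) = 1721/4 s.
Target frame: (1721/4) × (25) = 43025/4 ≈ 10756.250 → 10756.
At 25 labels/s: frame 10756 → 00:07:10:06.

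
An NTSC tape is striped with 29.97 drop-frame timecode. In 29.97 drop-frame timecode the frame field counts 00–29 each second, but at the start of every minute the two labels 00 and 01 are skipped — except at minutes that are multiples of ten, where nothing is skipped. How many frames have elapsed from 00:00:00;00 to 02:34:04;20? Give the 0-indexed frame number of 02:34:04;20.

277062

Complete 10-minute blocks: 15, each 17982 frames → 269730.
Remaining 4 whole minutes in the current block: 1800 + 3 × 1798 = 7194 frames.
Within the current minute: 4 × 30 + 20 − 2 = 138 (labels ;00/;01 skipped at this minute). Total = 269730 + 7194 + 138 = 277062.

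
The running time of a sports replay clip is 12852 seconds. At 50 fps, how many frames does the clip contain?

642600 frames

Frames = 12852 × 50 = 642600.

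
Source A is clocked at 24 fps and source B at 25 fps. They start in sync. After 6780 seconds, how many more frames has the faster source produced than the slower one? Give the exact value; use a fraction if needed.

A emits 24 × 6780 = 162720 frames; B emits 25 × 6780 = 169500.
Difference = 6780 frames; B is ahead of A.

6780 frames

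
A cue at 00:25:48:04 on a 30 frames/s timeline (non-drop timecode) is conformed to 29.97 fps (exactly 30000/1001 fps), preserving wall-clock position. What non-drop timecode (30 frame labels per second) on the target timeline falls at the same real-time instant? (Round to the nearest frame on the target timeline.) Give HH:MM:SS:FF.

Source frame index: (0×3600 + 25×60 + 48) × 30 + 4 = 46444.
Real time: 46444 / (30) = 23222/15 s.
Target frame: (23222/15) × (30000/1001) = 46444000/1001 ≈ 46397.602 → 46398.
At 30 labels/s: frame 46398 → 00:25:46:18.

00:25:46:18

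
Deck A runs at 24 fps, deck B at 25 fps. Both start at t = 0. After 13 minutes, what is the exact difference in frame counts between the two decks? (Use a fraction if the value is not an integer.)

13 min = 780 s.
A emits 24 × 780 = 18720 frames; B emits 25 × 780 = 19500.
Difference = 780 frames; B is ahead of A.

780 frames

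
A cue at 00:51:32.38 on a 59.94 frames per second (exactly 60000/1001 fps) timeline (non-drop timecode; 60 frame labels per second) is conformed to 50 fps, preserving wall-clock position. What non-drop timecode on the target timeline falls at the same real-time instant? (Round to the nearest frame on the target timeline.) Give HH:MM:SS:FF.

00:51:35:36

Source frame index: (0×3600 + 51×60 + 32) × 60 + 38 = 185558.
Real time: 185558 / (60000/1001) = 92871779/30000 s.
Target frame: (92871779/30000) × (50) = 92871779/600 ≈ 154786.298 → 154786.
At 50 labels/s: frame 154786 → 00:51:35:36.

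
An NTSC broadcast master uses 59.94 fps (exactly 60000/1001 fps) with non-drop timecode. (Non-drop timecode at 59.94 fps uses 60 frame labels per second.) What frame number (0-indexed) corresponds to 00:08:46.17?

Total seconds to the label: (0 × 3600 + 8 × 60 + 46) = 526.
Frame index = 526 × 60 + 17 = 31577.

frame 31577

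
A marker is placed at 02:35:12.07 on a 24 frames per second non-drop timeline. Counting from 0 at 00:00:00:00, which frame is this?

frame 223495

Total seconds to the label: (2 × 3600 + 35 × 60 + 12) = 9312.
Frame index = 9312 × 24 + 7 = 223495.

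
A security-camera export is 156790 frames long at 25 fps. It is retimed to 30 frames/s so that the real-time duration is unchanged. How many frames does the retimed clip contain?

188148 frames

Target frames = source frames × (target rate / source rate) = 156790 × (30)/(25) = 156790 × 6/5 = 188148.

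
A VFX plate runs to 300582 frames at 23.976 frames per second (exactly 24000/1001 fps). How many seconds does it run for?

Running time = 300582 / (24000/1001) = 12536.77425 s.

12536.77425 seconds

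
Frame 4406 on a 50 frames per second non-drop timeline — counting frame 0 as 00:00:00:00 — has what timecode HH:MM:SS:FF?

4406 ÷ 50 = 88 full seconds, remainder 6 frames.
88 s = 0 h 1 min 28 s.
Timecode: 00:01:28:06.

00:01:28:06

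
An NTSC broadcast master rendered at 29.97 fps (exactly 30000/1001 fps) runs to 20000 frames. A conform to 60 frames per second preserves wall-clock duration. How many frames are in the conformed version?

40040 frames

Target frames = source frames × (target rate / source rate) = 20000 × (60)/(30000/1001) = 20000 × 1001/500 = 40040.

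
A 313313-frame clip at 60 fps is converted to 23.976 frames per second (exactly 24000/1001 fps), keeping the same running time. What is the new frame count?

Target frames = source frames × (target rate / source rate) = 313313 × (24000/1001)/(60) = 313313 × 400/1001 = 125200.

125200 frames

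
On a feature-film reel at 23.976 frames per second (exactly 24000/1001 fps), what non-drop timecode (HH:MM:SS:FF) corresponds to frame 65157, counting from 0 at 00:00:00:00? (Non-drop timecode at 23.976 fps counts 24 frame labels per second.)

65157 ÷ 24 = 2714 full seconds, remainder 21 frames.
2714 s = 0 h 45 min 14 s.
Timecode: 00:45:14:21.

00:45:14:21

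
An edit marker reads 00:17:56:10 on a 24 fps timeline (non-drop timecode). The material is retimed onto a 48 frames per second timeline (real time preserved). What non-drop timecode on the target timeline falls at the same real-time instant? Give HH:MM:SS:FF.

00:17:56:20

Source frame index: (0×3600 + 17×60 + 56) × 24 + 10 = 25834.
Real time: 25834 / (24) = 12917/12 s.
Target frame: (12917/12) × (48) = 51668.
At 48 labels/s: frame 51668 → 00:17:56:20.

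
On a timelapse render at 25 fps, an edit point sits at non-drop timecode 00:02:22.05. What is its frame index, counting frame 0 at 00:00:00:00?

frame 3555

Total seconds to the label: (0 × 3600 + 2 × 60 + 22) = 142.
Frame index = 142 × 25 + 5 = 3555.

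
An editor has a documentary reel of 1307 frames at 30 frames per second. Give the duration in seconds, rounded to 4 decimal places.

Running time = 1307 × 1/30 = 1307/30 s ≈ 43.5667 s.

43.5667 seconds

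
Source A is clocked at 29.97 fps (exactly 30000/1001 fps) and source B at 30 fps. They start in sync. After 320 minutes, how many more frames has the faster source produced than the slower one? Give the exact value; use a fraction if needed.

320 min = 19200 s.
A emits 30000/1001 × 19200 = 576000000/1001 frames; B emits 30 × 19200 = 576000.
Difference = 576000/1001 frames (≈ 575.4246); B is ahead of A.

576000/1001 frames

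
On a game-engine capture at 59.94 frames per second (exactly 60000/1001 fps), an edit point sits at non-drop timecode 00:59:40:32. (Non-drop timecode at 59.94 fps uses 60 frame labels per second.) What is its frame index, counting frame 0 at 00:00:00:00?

214832

Total seconds to the label: (0 × 3600 + 59 × 60 + 40) = 3580.
Frame index = 3580 × 60 + 32 = 214832.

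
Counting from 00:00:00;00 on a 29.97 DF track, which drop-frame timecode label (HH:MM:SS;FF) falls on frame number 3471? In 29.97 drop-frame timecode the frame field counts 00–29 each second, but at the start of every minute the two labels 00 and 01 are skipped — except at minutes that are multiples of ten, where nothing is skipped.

00:01:55;23

Each 10-minute DF block holds 10 × 60 × 30 − 9 × 2 = 17982 frames. 3471 ÷ 17982 → 0 full blocks, remainder 3471.
Within the partial block the first minute is 1800 frames and each further minute 1798, so 1 further minute boundary passed. Total skipped labels = 18 × 0 + 2 × 1 = 2.
Non-drop label index = 3471 + 2 = 3473; at 30 labels/s that is 00:01:55:23, i.e. DF 00:01:55;23.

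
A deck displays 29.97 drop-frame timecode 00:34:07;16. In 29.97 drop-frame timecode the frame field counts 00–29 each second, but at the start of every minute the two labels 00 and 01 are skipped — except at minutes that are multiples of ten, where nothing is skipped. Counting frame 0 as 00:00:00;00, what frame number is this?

As if non-drop at 30 labels/s: (0 × 3600 + 34 × 60 + 7) × 30 + 16 = 61426.
Minute boundaries passed: 34; those not divisible by 10: 34 − 3 = 31; dropped labels = 2 × 31 = 62.
Actual frame index = 61426 − 62 = 61364.

61364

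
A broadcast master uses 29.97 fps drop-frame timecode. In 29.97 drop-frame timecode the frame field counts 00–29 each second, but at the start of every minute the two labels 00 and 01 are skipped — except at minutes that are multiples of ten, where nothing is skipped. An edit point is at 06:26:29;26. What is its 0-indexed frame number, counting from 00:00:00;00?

As if non-drop at 30 labels/s: (6 × 3600 + 26 × 60 + 29) × 30 + 26 = 695696.
Minute boundaries passed: 386; those not divisible by 10: 386 − 38 = 348; dropped labels = 2 × 348 = 696.
Actual frame index = 695696 − 696 = 695000.

695000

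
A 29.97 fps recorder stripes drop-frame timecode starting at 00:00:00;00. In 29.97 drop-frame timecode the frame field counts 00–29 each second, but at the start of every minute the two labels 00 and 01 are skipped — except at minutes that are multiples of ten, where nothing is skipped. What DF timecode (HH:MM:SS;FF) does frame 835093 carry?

Ten DF minutes hold 17982 frames, so frame 835093 lies in block 46 (frames 827172–845153) with 7921 frames into that block.
The block's first minute is 1800 frames and the rest 1798 each; 7921 frames reaches minute 4, so 46 × 18 + 4 × 2 = 836 labels have been skipped so far.
Adding those back, label number 835093 + 836 = 835929 at 30 labels/s is 27864 s + 9 f = 7 h 44 min 24 s frame 9, i.e. 07:44:24;09.

07:44:24;09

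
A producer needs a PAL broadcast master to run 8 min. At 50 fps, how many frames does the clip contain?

24000 frames

8 min = 480 s.
Frames = 480 × 50 = 24000.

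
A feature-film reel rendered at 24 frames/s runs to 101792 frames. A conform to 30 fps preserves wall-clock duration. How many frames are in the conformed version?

Frames at target rate = 101792 × (30) / (24) = 127240.

127240 frames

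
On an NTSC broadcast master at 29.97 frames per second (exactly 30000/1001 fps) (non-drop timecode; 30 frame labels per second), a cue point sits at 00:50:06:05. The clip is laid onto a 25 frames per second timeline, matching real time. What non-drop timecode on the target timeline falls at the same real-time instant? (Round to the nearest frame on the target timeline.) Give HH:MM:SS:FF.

00:50:09:04

Source frame index: (0×3600 + 50×60 + 6) × 30 + 5 = 90185.
Real time: 90185 / (30000/1001) = 18055037/6000 s.
Target frame: (18055037/6000) × (25) = 18055037/240 ≈ 75229.321 → 75229.
At 25 labels/s: frame 75229 → 00:50:09:04.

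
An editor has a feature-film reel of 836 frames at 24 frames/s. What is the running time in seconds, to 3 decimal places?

Running time = 836 × 1/24 = 209/6 s ≈ 34.833 s.

34.833 seconds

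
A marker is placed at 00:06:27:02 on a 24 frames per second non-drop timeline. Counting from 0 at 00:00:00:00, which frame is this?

9290

Total seconds to the label: (0 × 3600 + 6 × 60 + 27) = 387.
Frame index = 387 × 24 + 2 = 9290.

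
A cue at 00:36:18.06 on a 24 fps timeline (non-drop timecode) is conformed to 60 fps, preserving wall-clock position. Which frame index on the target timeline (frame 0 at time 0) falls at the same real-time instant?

frame 130695

Source frame index: (0×3600 + 36×60 + 18) × 24 + 6 = 52278.
Real time: 52278 / (24) = 8713/4 s.
Target frame: (8713/4) × (60) = 130695.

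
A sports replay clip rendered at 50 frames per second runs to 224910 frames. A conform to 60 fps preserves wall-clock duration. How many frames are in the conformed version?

Target frames = source frames × (target rate / source rate) = 224910 × (60)/(50) = 224910 × 6/5 = 269892.

269892 frames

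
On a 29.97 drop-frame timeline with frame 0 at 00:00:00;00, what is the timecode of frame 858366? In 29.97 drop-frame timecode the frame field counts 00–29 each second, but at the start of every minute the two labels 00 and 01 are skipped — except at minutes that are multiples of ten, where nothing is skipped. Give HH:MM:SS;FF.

07:57:20;26

Ten DF minutes hold 17982 frames, so frame 858366 lies in block 47 (frames 845154–863135) with 13212 frames into that block.
The block's first minute is 1800 frames and the rest 1798 each; 13212 frames reaches minute 7, so 47 × 18 + 7 × 2 = 860 labels have been skipped so far.
Adding those back, label number 858366 + 860 = 859226 at 30 labels/s is 28640 s + 26 f = 7 h 57 min 20 s frame 26, i.e. 07:57:20;26.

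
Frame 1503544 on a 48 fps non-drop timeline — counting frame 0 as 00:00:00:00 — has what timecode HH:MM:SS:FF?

08:42:03:40

1503544 ÷ 48 = 31323 full seconds, remainder 40 frames.
31323 s = 8 h 42 min 3 s.
Timecode: 08:42:03:40.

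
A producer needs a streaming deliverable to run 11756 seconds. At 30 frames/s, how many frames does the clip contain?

Frames = 11756 × 30 = 352680.

352680 frames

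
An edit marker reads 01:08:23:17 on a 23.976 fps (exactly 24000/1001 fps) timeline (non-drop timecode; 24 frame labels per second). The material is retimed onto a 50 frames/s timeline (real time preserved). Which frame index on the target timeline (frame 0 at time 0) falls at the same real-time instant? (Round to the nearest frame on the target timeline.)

frame 205391

Source frame index: (1×3600 + 8×60 + 23) × 24 + 17 = 98489.
Real time: 98489 / (24000/1001) = 98587489/24000 s.
Target frame: (98587489/24000) × (50) = 98587489/480 ≈ 205390.602 → 205391.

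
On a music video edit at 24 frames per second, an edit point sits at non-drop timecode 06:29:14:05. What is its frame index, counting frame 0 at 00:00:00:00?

560501

Total seconds to the label: (6 × 3600 + 29 × 60 + 14) = 23354.
Frame index = 23354 × 24 + 5 = 560501.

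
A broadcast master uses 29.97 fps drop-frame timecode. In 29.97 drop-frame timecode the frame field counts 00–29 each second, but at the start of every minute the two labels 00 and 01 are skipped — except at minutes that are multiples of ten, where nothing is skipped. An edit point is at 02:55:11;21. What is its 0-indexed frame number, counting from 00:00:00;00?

315035

As if non-drop at 30 labels/s: (2 × 3600 + 55 × 60 + 11) × 30 + 21 = 315351.
Minute boundaries passed: 175; those not divisible by 10: 175 − 17 = 158; dropped labels = 2 × 158 = 316.
Actual frame index = 315351 − 316 = 315035.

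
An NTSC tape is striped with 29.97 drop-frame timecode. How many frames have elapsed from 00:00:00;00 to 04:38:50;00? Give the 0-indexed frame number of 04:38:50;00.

501398

As if non-drop at 30 labels/s: (4 × 3600 + 38 × 60 + 50) × 30 + 0 = 501900.
Minute boundaries passed: 278; those not divisible by 10: 278 − 27 = 251; dropped labels = 2 × 251 = 502.
Actual frame index = 501900 − 502 = 501398.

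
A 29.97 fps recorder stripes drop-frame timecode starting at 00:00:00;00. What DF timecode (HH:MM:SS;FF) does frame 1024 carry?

00:00:34;04

Ten DF minutes hold 17982 frames, so frame 1024 lies in block 0 (frames 0–17981) with 1024 frames into that block.
The block's first minute is 1800 frames and the rest 1798 each; 1024 frames reaches minute 0, so 0 × 18 + 0 × 2 = 0 labels have been skipped so far.
Adding those back, label number 1024 + 0 = 1024 at 30 labels/s is 34 s + 4 f = 0 h 0 min 34 s frame 4, i.e. 00:00:34;04.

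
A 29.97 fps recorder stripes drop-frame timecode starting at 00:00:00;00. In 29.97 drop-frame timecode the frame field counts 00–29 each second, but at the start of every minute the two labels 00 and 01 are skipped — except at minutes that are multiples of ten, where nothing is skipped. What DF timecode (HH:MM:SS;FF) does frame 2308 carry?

00:01:17;00

Each 10-minute DF block holds 10 × 60 × 30 − 9 × 2 = 17982 frames. 2308 ÷ 17982 → 0 full blocks, remainder 2308.
Within the partial block the first minute is 1800 frames and each further minute 1798, so 1 further minute boundary passed. Total skipped labels = 18 × 0 + 2 × 1 = 2.
Non-drop label index = 2308 + 2 = 2310; at 30 labels/s that is 00:01:17:00, i.e. DF 00:01:17;00.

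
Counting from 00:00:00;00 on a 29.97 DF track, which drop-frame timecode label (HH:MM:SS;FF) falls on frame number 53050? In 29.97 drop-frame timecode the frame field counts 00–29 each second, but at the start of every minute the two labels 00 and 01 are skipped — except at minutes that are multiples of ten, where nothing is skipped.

Each 10-minute DF block holds 10 × 60 × 30 − 9 × 2 = 17982 frames. 53050 ÷ 17982 → 2 full blocks, remainder 17086.
Within the partial block the first minute is 1800 frames and each further minute 1798, so 9 further minute boundaries passed. Total skipped labels = 18 × 2 + 2 × 9 = 54.
Non-drop label index = 53050 + 54 = 53104; at 30 labels/s that is 00:29:30:04, i.e. DF 00:29:30;04.

00:29:30;04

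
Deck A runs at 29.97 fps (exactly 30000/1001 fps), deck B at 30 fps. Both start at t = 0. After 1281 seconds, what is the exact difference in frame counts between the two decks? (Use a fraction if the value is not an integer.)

A emits 30000/1001 × 1281 = 5490000/143 frames; B emits 30 × 1281 = 38430.
Difference = 5490/143 frames (≈ 38.3916); B is ahead of A.

5490/143 frames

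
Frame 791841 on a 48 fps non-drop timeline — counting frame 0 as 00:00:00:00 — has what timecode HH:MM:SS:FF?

04:34:56:33

791841 ÷ 48 = 16496 full seconds, remainder 33 frames.
16496 s = 4 h 34 min 56 s.
Timecode: 04:34:56:33.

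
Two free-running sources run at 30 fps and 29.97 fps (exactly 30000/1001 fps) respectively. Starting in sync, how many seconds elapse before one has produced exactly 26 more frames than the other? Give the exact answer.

13013/15 seconds

The gap grows by |30000/1001 − 30| = 30/1001 frames per second.
Time for a 26-frame gap: 26 ÷ (30/1001) = 13013/15 s.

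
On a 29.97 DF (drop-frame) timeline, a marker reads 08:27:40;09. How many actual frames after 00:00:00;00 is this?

As if non-drop at 30 labels/s: (8 × 3600 + 27 × 60 + 40) × 30 + 9 = 913809.
Minute boundaries passed: 507; those not divisible by 10: 507 − 50 = 457; dropped labels = 2 × 457 = 914.
Actual frame index = 913809 − 914 = 912895.

912895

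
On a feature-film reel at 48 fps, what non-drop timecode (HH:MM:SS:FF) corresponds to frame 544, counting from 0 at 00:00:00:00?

00:00:11:16

544 ÷ 48 = 11 full seconds, remainder 16 frames.
11 s = 0 h 0 min 11 s.
Timecode: 00:00:11:16.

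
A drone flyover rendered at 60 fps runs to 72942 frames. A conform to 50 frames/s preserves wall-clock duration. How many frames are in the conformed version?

60785 frames

Target frames = source frames × (target rate / source rate) = 72942 × (50)/(60) = 72942 × 5/6 = 60785.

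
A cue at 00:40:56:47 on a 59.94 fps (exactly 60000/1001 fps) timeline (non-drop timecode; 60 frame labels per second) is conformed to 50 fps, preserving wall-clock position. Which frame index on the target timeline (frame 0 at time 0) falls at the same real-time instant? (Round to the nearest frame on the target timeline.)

frame 122962

Source frame index: (0×3600 + 40×60 + 56) × 60 + 47 = 147407.
Real time: 147407 / (60000/1001) = 147554407/60000 s.
Target frame: (147554407/60000) × (50) = 147554407/1200 ≈ 122962.006 → 122962.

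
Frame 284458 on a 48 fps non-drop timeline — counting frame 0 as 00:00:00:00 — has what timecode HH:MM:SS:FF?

284458 ÷ 48 = 5926 full seconds, remainder 10 frames.
5926 s = 1 h 38 min 46 s.
Timecode: 01:38:46:10.

01:38:46:10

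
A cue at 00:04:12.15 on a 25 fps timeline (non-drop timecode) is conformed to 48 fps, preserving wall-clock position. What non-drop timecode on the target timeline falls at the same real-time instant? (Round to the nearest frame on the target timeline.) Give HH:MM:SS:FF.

Source frame index: (0×3600 + 4×60 + 12) × 25 + 15 = 6315.
Real time: 6315 / (25) = 1263/5 s.
Target frame: (1263/5) × (48) = 60624/5 ≈ 12124.800 → 12125.
At 48 labels/s: frame 12125 → 00:04:12:29.

00:04:12:29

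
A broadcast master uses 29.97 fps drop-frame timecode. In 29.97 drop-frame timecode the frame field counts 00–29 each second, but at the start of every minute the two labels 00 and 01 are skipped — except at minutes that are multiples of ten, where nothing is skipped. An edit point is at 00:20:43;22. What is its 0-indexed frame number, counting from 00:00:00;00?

Complete 10-minute blocks: 2, each 17982 frames → 35964.
Remaining 0 whole minutes in the current block: 0 frames.
Within the current minute: 43 × 30 + 22 = 1312. Total = 35964 + 0 + 1312 = 37276.

37276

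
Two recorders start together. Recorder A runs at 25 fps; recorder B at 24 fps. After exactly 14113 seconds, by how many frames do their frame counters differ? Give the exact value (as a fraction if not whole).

14113 frames

A emits 25 × 14113 = 352825 frames; B emits 24 × 14113 = 338712.
Difference = 14113 frames; B is behind A.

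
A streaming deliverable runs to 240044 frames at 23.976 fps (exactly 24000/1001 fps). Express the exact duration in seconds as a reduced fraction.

60071011/6000 seconds

Running time = 240044 ÷ (24000/1001) = 240044 × 1001/24000 = 60071011/6000 s.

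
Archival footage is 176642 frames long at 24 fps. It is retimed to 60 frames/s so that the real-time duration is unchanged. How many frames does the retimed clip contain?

441605 frames

Target frames = source frames × (target rate / source rate) = 176642 × (60)/(24) = 176642 × 5/2 = 441605.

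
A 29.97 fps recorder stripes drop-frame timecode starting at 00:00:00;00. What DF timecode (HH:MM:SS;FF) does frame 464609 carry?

04:18:22;15

Ten DF minutes hold 17982 frames, so frame 464609 lies in block 25 (frames 449550–467531) with 15059 frames into that block.
The block's first minute is 1800 frames and the rest 1798 each; 15059 frames reaches minute 8, so 25 × 18 + 8 × 2 = 466 labels have been skipped so far.
Adding those back, label number 464609 + 466 = 465075 at 30 labels/s is 15502 s + 15 f = 4 h 18 min 22 s frame 15, i.e. 04:18:22;15.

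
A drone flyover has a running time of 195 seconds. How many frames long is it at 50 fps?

9750 frames

Frames = 195 × 50 = 9750.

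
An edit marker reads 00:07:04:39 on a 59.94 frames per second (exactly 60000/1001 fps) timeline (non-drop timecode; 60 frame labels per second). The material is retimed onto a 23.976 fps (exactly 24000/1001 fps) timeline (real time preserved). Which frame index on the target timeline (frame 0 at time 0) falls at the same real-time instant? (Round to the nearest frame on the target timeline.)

frame 10192

Source frame index: (0×3600 + 7×60 + 4) × 60 + 39 = 25479.
Real time: 25479 / (60000/1001) = 8501493/20000 s.
Target frame: (8501493/20000) × (24000/1001) = 50958/5 ≈ 10191.600 → 10192.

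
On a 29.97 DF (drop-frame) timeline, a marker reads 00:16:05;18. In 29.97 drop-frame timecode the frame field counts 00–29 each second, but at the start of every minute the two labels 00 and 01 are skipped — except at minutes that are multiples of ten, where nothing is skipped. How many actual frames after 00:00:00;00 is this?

28938

As if non-drop at 30 labels/s: (0 × 3600 + 16 × 60 + 5) × 30 + 18 = 28968.
Minute boundaries passed: 16; those not divisible by 10: 16 − 1 = 15; dropped labels = 2 × 15 = 30.
Actual frame index = 28968 − 30 = 28938.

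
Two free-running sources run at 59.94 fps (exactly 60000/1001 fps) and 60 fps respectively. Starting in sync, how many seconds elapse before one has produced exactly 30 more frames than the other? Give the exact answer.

The gap grows by |60 − 60000/1001| = 60/1001 frames per second.
Time for a 30-frame gap: 30 ÷ (60/1001) = 500.5 s.

500.5 seconds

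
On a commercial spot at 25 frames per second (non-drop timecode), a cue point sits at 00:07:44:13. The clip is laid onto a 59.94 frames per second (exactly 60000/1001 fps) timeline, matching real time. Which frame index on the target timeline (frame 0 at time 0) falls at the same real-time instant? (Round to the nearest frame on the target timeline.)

Source frame index: (0×3600 + 7×60 + 44) × 25 + 13 = 11613.
Real time: 11613 / (25) = 11613/25 s.
Target frame: (11613/25) × (60000/1001) = 3981600/143 ≈ 27843.357 → 27843.

frame 27843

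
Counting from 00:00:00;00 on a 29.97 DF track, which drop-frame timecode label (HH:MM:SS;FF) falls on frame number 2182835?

Ten DF minutes hold 17982 frames, so frame 2182835 lies in block 121 (frames 2175822–2193803) with 7013 frames into that block.
The block's first minute is 1800 frames and the rest 1798 each; 7013 frames reaches minute 3, so 121 × 18 + 3 × 2 = 2184 labels have been skipped so far.
Adding those back, label number 2182835 + 2184 = 2185019 at 30 labels/s is 72833 s + 29 f = 20 h 13 min 53 s frame 29, i.e. 20:13:53;29.

20:13:53;29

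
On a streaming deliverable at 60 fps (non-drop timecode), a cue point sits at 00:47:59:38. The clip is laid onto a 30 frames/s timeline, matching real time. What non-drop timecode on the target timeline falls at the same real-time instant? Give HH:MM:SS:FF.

Source frame index: (0×3600 + 47×60 + 59) × 60 + 38 = 172778.
Real time: 172778 / (60) = 86389/30 s.
Target frame: (86389/30) × (30) = 86389.
At 30 labels/s: frame 86389 → 00:47:59:19.

00:47:59:19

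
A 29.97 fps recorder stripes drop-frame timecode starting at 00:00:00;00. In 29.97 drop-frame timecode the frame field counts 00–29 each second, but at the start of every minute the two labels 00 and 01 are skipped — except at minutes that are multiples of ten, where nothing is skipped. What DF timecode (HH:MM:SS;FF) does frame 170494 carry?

01:34:48;24

Ten DF minutes hold 17982 frames, so frame 170494 lies in block 9 (frames 161838–179819) with 8656 frames into that block.
The block's first minute is 1800 frames and the rest 1798 each; 8656 frames reaches minute 4, so 9 × 18 + 4 × 2 = 170 labels have been skipped so far.
Adding those back, label number 170494 + 170 = 170664 at 30 labels/s is 5688 s + 24 f = 1 h 34 min 48 s frame 24, i.e. 01:34:48;24.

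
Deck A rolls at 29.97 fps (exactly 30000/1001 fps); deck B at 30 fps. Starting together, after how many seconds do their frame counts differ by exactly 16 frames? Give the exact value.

8008/15 seconds

The gap grows by |30 − 30000/1001| = 30/1001 frames per second.
Time for a 16-frame gap: 16 ÷ (30/1001) = 8008/15 s.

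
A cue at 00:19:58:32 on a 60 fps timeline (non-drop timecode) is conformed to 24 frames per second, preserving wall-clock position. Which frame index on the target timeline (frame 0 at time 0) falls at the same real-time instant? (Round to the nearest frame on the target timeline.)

frame 28765

Source frame index: (0×3600 + 19×60 + 58) × 60 + 32 = 71912.
Real time: 71912 / (60) = 17978/15 s.
Target frame: (17978/15) × (24) = 143824/5 ≈ 28764.800 → 28765.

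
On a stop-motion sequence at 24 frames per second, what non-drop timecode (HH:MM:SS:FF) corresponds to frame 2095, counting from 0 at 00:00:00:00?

00:01:27:07

2095 ÷ 24 = 87 full seconds, remainder 7 frames.
87 s = 0 h 1 min 27 s.
Timecode: 00:01:27:07.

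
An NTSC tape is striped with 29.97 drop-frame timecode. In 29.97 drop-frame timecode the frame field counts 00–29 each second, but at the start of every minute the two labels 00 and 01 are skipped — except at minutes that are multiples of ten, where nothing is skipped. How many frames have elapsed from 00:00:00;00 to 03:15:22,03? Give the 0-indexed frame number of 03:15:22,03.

Complete 10-minute blocks: 19, each 17982 frames → 341658.
Remaining 5 whole minutes in the current block: 1800 + 4 × 1798 = 8992 frames.
Within the current minute: 22 × 30 + 3 − 2 = 661 (labels ;00/;01 skipped at this minute). Total = 341658 + 8992 + 661 = 351311.

351311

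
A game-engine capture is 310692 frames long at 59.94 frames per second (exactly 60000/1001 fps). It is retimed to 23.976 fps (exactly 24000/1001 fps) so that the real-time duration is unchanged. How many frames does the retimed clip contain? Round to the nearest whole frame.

Frames at target rate = 310692 × (24000/1001) / (60000/1001) = 621384/5 ≈ 124276.800.
Nearest whole frame: 124277.

124277 frames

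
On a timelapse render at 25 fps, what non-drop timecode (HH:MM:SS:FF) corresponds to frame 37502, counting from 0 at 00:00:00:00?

37502 ÷ 25 = 1500 full seconds, remainder 2 frames.
1500 s = 0 h 25 min 0 s.
Timecode: 00:25:00:02.

00:25:00:02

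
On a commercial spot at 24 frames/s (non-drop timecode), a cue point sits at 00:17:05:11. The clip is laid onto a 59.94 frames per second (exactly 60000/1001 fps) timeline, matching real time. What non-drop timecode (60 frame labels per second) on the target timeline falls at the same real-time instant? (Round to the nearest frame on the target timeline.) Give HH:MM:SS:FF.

Source frame index: (0×3600 + 17×60 + 5) × 24 + 11 = 24611.
Real time: 24611 / (24) = 24611/24 s.
Target frame: (24611/24) × (60000/1001) = 61527500/1001 ≈ 61466.034 → 61466.
At 60 labels/s: frame 61466 → 00:17:04:26.

00:17:04:26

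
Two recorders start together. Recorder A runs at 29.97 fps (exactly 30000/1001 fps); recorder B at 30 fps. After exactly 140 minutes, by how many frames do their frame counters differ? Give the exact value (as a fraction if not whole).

36000/143 frames

140 min = 8400 s.
A emits 30000/1001 × 8400 = 36000000/143 frames; B emits 30 × 8400 = 252000.
Difference = 36000/143 frames (≈ 251.7483); B is ahead of A.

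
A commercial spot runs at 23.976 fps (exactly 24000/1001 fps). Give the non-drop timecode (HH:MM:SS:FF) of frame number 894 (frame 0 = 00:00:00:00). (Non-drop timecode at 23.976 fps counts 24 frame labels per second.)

894 ÷ 24 = 37 full seconds, remainder 6 frames.
37 s = 0 h 0 min 37 s.
Timecode: 00:00:37:06.

00:00:37:06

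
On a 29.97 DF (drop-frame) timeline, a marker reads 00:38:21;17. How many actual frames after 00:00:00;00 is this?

Complete 10-minute blocks: 3, each 17982 frames → 53946.
Remaining 8 whole minutes in the current block: 1800 + 7 × 1798 = 14386 frames.
Within the current minute: 21 × 30 + 17 − 2 = 645 (labels ;00/;01 skipped at this minute). Total = 53946 + 14386 + 645 = 68977.

68977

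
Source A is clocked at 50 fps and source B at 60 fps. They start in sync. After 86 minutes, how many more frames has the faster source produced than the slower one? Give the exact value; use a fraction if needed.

86 min = 5160 s.
A emits 50 × 5160 = 258000 frames; B emits 60 × 5160 = 309600.
Difference = 51600 frames; B is ahead of A.

51600 frames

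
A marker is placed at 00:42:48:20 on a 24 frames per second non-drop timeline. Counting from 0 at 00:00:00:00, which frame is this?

frame 61652

Total seconds to the label: (0 × 3600 + 42 × 60 + 48) = 2568.
Frame index = 2568 × 24 + 20 = 61652.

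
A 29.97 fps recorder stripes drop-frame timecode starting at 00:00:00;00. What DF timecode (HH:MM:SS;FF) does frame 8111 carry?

Each 10-minute DF block holds 10 × 60 × 30 − 9 × 2 = 17982 frames. 8111 ÷ 17982 → 0 full blocks, remainder 8111.
Within the partial block the first minute is 1800 frames and each further minute 1798, so 4 further minute boundaries passed. Total skipped labels = 18 × 0 + 2 × 4 = 8.
Non-drop label index = 8111 + 8 = 8119; at 30 labels/s that is 00:04:30:19, i.e. DF 00:04:30;19.

00:04:30;19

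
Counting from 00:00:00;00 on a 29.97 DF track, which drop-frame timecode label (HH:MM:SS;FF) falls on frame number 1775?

Ten DF minutes hold 17982 frames, so frame 1775 lies in block 0 (frames 0–17981) with 1775 frames into that block.
The block's first minute is 1800 frames and the rest 1798 each; 1775 frames reaches minute 0, so 0 × 18 + 0 × 2 = 0 labels have been skipped so far.
Adding those back, label number 1775 + 0 = 1775 at 30 labels/s is 59 s + 5 f = 0 h 0 min 59 s frame 5, i.e. 00:00:59;05.

00:00:59;05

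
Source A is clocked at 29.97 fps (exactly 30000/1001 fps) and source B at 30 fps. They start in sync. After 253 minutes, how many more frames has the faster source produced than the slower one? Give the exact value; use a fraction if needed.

253 min = 15180 s.
A emits 30000/1001 × 15180 = 41400000/91 frames; B emits 30 × 15180 = 455400.
Difference = 41400/91 frames (≈ 454.9451); B is ahead of A.

41400/91 frames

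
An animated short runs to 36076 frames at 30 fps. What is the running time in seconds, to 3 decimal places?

Running time = 36076 × 1/30 = 18038/15 s ≈ 1202.533 s.

1202.533 seconds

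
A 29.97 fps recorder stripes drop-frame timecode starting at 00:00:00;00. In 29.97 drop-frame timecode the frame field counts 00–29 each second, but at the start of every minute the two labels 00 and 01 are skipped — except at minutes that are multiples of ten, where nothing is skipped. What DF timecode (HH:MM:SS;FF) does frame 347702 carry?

03:13:21;20

Ten DF minutes hold 17982 frames, so frame 347702 lies in block 19 (frames 341658–359639) with 6044 frames into that block.
The block's first minute is 1800 frames and the rest 1798 each; 6044 frames reaches minute 3, so 19 × 18 + 3 × 2 = 348 labels have been skipped so far.
Adding those back, label number 347702 + 348 = 348050 at 30 labels/s is 11601 s + 20 f = 3 h 13 min 21 s frame 20, i.e. 03:13:21;20.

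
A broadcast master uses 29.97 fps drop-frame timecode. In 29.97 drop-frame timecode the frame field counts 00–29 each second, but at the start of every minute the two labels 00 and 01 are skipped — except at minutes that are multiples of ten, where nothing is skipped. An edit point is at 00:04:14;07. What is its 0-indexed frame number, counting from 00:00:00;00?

7619

As if non-drop at 30 labels/s: (0 × 3600 + 4 × 60 + 14) × 30 + 7 = 7627.
Minute boundaries passed: 4; those not divisible by 10: 4 − 0 = 4; dropped labels = 2 × 4 = 8.
Actual frame index = 7627 − 8 = 7619.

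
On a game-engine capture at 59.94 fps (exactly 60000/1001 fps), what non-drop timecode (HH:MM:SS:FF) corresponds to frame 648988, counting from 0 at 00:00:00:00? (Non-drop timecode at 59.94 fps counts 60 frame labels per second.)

03:00:16:28

648988 ÷ 60 = 10816 full seconds, remainder 28 frames.
10816 s = 3 h 0 min 16 s.
Timecode: 03:00:16:28.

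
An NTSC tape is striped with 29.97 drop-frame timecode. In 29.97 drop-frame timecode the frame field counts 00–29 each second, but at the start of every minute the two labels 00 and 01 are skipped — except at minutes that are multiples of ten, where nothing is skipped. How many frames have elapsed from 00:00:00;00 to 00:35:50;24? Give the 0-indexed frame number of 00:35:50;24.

64460

Complete 10-minute blocks: 3, each 17982 frames → 53946.
Remaining 5 whole minutes in the current block: 1800 + 4 × 1798 = 8992 frames.
Within the current minute: 50 × 30 + 24 − 2 = 1522 (labels ;00/;01 skipped at this minute). Total = 53946 + 8992 + 1522 = 64460.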